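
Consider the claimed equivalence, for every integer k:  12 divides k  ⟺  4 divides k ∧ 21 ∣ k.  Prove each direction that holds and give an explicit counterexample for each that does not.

Not equivalent: only (⇐) holds.

Forward direction. This fails: take k = 12. Certainly 12 ∣ 12, but 21 ∤ 12.

Converse. Suppose 4 ∣ k and 21 ∣ k. Any common multiple of 4 and 21 is a multiple of their lcm; here gcd(4, 21) = 1, so lcm(4, 21) = 4·21 = 84, so 84 ∣ k. Since 12 ∣ 84, it follows that 12 ∣ k.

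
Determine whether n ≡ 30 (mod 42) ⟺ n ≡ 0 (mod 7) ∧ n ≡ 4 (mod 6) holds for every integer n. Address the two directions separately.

Neither implication holds.

(→) This fails: n = 30 gives 30 ≡ 30 (mod 42) but 30 ≡ 2 (mod 7), so the conjunction on the right does not hold.

(←) This fails: n = 28 satisfies both congruences on the right (28 ≡ 0 mod 7 and 28 ≡ 4 mod 6) yet 28 ≡ 28 (mod 42), not 30.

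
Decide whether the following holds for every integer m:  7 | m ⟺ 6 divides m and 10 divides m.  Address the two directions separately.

(⇒) This fails: take m = 7. Certainly 7 ∣ 7, but 6 ∤ 7.

(⇐) This fails: take m = 30. Both 6 ∣ 30 and 10 ∣ 30, yet 30 is not a multiple of 7 (since 30 = 4·7 + 2), so 7 ∤ 30.

Neither implication holds.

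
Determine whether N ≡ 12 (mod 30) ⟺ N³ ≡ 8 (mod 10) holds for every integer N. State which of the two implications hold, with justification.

Forward direction. Suppose N ≡ 12 (mod 30). Then N³ ≡ 12³ = 1728 (mod 30), and since 10 ∣ 30, also N³ ≡ 8 (mod 10).

Converse. This fails: take N = 2. Then 2³ = 8 ≡ 8 (mod 10), yet 2 ≡ 2 (mod 30), not 12.

The forward direction holds; the converse fails.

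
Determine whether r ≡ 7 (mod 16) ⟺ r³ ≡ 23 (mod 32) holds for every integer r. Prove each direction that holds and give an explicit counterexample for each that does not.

(⇒) fails; (⇐) holds.

(⇐) The residues r modulo 32 with r³ ≡ 23 (mod 32) are exactly {7}, and each is ≡ 7 (mod 16).

(⇒) This fails: take r = 23. Then 23 ≡ 7 (mod 16), but 23³ = 12167 ≡ 7 (mod 32), not 23.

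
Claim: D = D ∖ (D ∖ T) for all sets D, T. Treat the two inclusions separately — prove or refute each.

Reverse inclusion. Let x ∈ D ∖ (D ∖ T). Then x ∈ D ∩ T, from which x ∈ D.

Forward inclusion. This inclusion fails. Take D = {1}, T = ∅; then 1 ∈ D but 1 ∉ D ∖ (D ∖ T).

The sets are not equal: only the reverse inclusion holds.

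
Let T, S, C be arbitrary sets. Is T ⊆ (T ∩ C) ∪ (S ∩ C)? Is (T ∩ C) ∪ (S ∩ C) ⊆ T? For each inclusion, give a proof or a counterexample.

Neither inclusion holds.

(⟹) This inclusion fails. Take T = {1}, S = ∅, C = ∅; then 1 ∈ T but 1 ∉ (T ∩ C) ∪ (S ∩ C).

(⟸) This inclusion fails. Take T = ∅, S = {1}, C = {1}; then 1 ∈ (T ∩ C) ∪ (S ∩ C) but 1 ∉ T.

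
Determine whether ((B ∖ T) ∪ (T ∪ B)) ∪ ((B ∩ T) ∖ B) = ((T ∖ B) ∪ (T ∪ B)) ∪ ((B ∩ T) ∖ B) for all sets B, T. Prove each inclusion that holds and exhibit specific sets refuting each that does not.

Both inclusions hold; the sets are equal.

(⟹) Let x ∈ ((B ∖ T) ∪ (T ∪ B)) ∪ ((B ∩ T) ∖ B). Then either x ∈ B and x ∉ T; or x ∈ T and x ∉ B; or x ∈ B ∩ T. In each case x ∈ ((T ∖ B) ∪ (T ∪ B)) ∪ ((B ∩ T) ∖ B), so ((B ∖ T) ∪ (T ∪ B)) ∪ ((B ∩ T) ∖ B) ⊆ ((T ∖ B) ∪ (T ∪ B)) ∪ ((B ∩ T) ∖ B).

(⟸) Let x ∈ ((T ∖ B) ∪ (T ∪ B)) ∪ ((B ∩ T) ∖ B). Then either x ∈ B and x ∉ T; or x ∈ T and x ∉ B; or x ∈ B ∩ T. In each case x ∈ ((B ∖ T) ∪ (T ∪ B)) ∪ ((B ∩ T) ∖ B), so ((T ∖ B) ∪ (T ∪ B)) ∪ ((B ∩ T) ∖ B) ⊆ ((B ∖ T) ∪ (T ∪ B)) ∪ ((B ∩ T) ∖ B).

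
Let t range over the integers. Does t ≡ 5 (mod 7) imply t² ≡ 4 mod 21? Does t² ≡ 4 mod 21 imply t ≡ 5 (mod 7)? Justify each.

Neither implication holds.

(⇒) This fails: take t = 12. Then 12 ≡ 5 (mod 7), but 12² = 144 ≡ 18 (mod 21), not 4.

(⇐) This fails: take t = 2. Then 2² = 4 ≡ 4 (mod 21), yet 2 ≡ 2 (mod 7), not 5.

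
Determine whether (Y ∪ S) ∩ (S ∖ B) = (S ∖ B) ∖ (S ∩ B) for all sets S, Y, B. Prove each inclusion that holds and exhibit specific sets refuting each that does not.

Forward inclusion. Let x ∈ (Y ∪ S) ∩ (S ∖ B). Then either x ∈ S and x ∉ Y, B; or x ∈ S ∩ Y and x ∉ B. In each case x ∈ (S ∖ B) ∖ (S ∩ B), so (Y ∪ S) ∩ (S ∖ B) ⊆ (S ∖ B) ∖ (S ∩ B).

Reverse inclusion. Let x ∈ (S ∖ B) ∖ (S ∩ B). Then either x ∈ S and x ∉ Y, B; or x ∈ S ∩ Y and x ∉ B. In each case x ∈ (Y ∪ S) ∩ (S ∖ B), so (S ∖ B) ∖ (S ∩ B) ⊆ (Y ∪ S) ∩ (S ∖ B).

Both inclusions hold.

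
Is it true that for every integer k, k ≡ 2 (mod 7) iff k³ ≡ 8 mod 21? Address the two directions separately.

Neither implication holds.

(⟹) This fails: take k = 9. Then 9 ≡ 2 (mod 7), but 9³ = 729 ≡ 15 (mod 21), not 8.

(⟸) This fails: take k = 8. Then 8³ = 512 ≡ 8 (mod 21), yet 8 ≡ 1 (mod 7), not 2.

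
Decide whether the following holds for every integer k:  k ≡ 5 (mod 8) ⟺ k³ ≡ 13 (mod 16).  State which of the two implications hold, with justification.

(⇒) This fails: take k = 13. Then 13 ≡ 5 (mod 8), but 13³ = 2197 ≡ 5 (mod 16), not 13.

(⇐) Conversely, the residues r modulo 16 with r³ ≡ 13 (mod 16) are exactly {5}, and each is ≡ 5 (mod 8).

Only the reverse direction holds.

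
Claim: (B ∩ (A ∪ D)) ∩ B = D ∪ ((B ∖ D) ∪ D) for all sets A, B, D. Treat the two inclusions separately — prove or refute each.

The sets are not equal: only the forward inclusion holds.

(⟹) Let x ∈ (B ∩ (A ∪ D)) ∩ B. Then either x ∈ A ∩ B and x ∉ D; or x ∈ B ∩ D and x ∉ A; or x ∈ A ∩ B ∩ D. In each case x ∈ D ∪ ((B ∖ D) ∪ D), so (B ∩ (A ∪ D)) ∩ B ⊆ D ∪ ((B ∖ D) ∪ D).

(⟸) This inclusion fails. Take A = ∅, B = {1}, D = ∅; then 1 ∈ D ∪ ((B ∖ D) ∪ D) but 1 ∉ (B ∩ (A ∪ D)) ∩ B.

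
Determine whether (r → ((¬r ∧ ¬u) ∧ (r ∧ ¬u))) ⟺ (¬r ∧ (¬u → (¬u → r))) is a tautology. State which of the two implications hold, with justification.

Forward direction. This fails. Under r = F, u = F, the left side is true but the right side is false.

Converse. Assume the antecedent. If r is true, the antecedent cannot hold. If r is false, r → ((¬r ∧ ¬u) ∧ (r ∧ ¬u)) reduces to true regardless of the other variables. Either way r → ((¬r ∧ ¬u) ∧ (r ∧ ¬u)) holds.

Not equivalent: only (⇐) holds.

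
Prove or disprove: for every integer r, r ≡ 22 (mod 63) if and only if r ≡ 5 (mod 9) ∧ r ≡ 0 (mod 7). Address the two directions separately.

[⇒] This fails: r = 22 gives 22 ≡ 22 (mod 63) but 22 ≡ 4 (mod 9), so the conjunction on the right does not hold.

[⇐] This fails: r = 14 satisfies both congruences on the right (14 ≡ 5 mod 9 and 14 ≡ 0 mod 7) yet 14 ≡ 14 (mod 63), not 22.

Neither implication holds.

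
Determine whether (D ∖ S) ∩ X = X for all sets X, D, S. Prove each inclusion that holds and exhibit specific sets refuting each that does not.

(⊆) holds; (⊇) fails.

Forward inclusion. Let x ∈ (D ∖ S) ∩ X. Then x ∈ X ∩ D and x ∉ S, from which x ∈ X.

Reverse inclusion. This inclusion fails. Take X = {1}, D = ∅, S = ∅; then 1 ∈ X but 1 ∉ (D ∖ S) ∩ X.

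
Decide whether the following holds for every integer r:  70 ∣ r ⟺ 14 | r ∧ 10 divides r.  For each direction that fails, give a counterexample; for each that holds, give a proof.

(→) If 70 ∣ r, write r = 70q. Since 70 = 5·14, r = 14·(5q), so 14 ∣ r; and since 70 = 7·10, r = 10·(7q), so 10 ∣ r.

(←) Suppose 14 ∣ r and 10 ∣ r. Any common multiple of 14 and 10 is a multiple of their lcm; here lcm(14, 10) = 14·10/gcd(14, 10) = 140/2 = 70, so 70 ∣ r.

Both implications hold.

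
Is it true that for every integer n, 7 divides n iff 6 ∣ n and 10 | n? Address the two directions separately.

Neither implication holds.

(⟹) This fails: take n = 7. Certainly 7 ∣ 7, but 6 ∤ 7.

(⟸) This fails: take n = 30. Both 6 ∣ 30 and 10 ∣ 30, yet 30 is not a multiple of 7 (since 30 = 4·7 + 2), so 7 ∤ 30.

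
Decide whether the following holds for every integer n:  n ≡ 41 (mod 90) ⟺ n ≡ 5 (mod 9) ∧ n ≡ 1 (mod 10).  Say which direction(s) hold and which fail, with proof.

(→) Suppose n ≡ 41 (mod 90); write n = 90j + 41. Since 9 ∣ 90, reducing mod 9 gives n ≡ 41 ≡ 5 (mod 9); since 10 ∣ 90, reducing mod 10 gives n ≡ 41 ≡ 1 (mod 10).

(←) Conversely, if n ≡ 5 (mod 9) and n ≡ 1 (mod 10), then by the Chinese remainder theorem n ≡ 41 (mod 90). This is exactly n ≡ 41 (mod 90).

Both implications hold.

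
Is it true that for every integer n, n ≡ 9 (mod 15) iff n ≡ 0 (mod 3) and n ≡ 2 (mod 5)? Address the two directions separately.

(⇒) fails and (⇐) fails.

(→) This fails: n = 9 gives 9 ≡ 9 (mod 15) but 9 ≡ 4 (mod 5), so the conjunction on the right does not hold.

(←) This fails: n = 12 satisfies both congruences on the right (12 ≡ 0 mod 3 and 12 ≡ 2 mod 5) yet 12 ≡ 12 (mod 15), not 9.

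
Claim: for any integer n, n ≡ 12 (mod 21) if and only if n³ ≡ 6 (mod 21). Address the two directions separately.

The forward direction holds; the converse fails.

(⟸) This fails: take n = 3. Then 3³ = 27 ≡ 6 (mod 21), yet 3 ≡ 3 (mod 21), not 12.

(⟹) Suppose n ≡ 12 (mod 21). Write n = 21j + 12. Then (21j + 12)³ = 9261j³ + 15876j² + 9072j + 1728 = 21(441j³ + 756j² + 432j + 82) + 6, so n³ ≡ 6 (mod 21).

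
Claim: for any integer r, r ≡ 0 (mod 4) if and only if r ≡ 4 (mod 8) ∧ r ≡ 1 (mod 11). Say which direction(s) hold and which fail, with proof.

Only the converse holds.

(→) This fails: r = 0 gives 0 ≡ 0 (mod 4) but 0 ≡ 0 (mod 8), so the conjunction on the right does not hold.

(←) Conversely, if r ≡ 4 (mod 8) and r ≡ 1 (mod 11), then by the Chinese remainder theorem r ≡ 12 (mod 88). Since 12 ≡ 0 (mod 4) and 4 ∣ 88, we get r ≡ 0 (mod 4).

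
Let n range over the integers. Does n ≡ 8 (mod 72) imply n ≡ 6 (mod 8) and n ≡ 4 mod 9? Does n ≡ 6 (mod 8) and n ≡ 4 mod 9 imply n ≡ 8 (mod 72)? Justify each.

Neither direction holds.

(⇒) This fails: n = 8 gives 8 ≡ 8 (mod 72) but 8 ≡ 0 (mod 8), so the conjunction on the right does not hold.

(⇐) This fails: n = 22 satisfies both congruences on the right (22 ≡ 6 mod 8 and 22 ≡ 4 mod 9) yet 22 ≡ 22 (mod 72), not 8.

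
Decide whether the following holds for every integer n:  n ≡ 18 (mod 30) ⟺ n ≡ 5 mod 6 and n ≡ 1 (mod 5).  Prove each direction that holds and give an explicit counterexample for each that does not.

[⇒] This fails: n = 18 gives 18 ≡ 18 (mod 30) but 18 ≡ 0 (mod 6), so the conjunction on the right does not hold.

[⇐] This fails: n = 11 satisfies both congruences on the right (11 ≡ 5 mod 6 and 11 ≡ 1 mod 5) yet 11 ≡ 11 (mod 30), not 18.

(⇒) fails and (⇐) fails.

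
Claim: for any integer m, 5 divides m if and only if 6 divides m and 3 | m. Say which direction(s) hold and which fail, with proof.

(→) This fails: take m = 5. Certainly 5 ∣ 5, but 6 ∤ 5.

(←) This fails: take m = 6. Both 6 ∣ 6 and 3 ∣ 6, yet 6 is not a multiple of 5 (since 6 = 1·5 + 1), so 5 ∤ 6.

(⇒) fails and (⇐) fails.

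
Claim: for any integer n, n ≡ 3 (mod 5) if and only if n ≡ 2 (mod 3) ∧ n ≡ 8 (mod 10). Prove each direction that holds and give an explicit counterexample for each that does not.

(⟹) This fails: n = 3 gives 3 ≡ 3 (mod 5) but 3 ≡ 0 (mod 3), so the conjunction on the right does not hold.

(⟸) Conversely, if n ≡ 2 (mod 3) and n ≡ 8 (mod 10), then by the Chinese remainder theorem n ≡ 8 (mod 30). Since 8 ≡ 3 (mod 5) and 5 ∣ 30, we get n ≡ 3 (mod 5).

Only the reverse direction holds.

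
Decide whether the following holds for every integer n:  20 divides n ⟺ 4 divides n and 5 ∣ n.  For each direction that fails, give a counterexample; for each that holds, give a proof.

Both implications hold.

(→) If 20 ∣ n, write n = 20q. Since 20 = 5·4, n = 4·(5q), so 4 ∣ n; and since 20 = 4·5, n = 5·(4q), so 5 ∣ n.

(←) Suppose 4 ∣ n and 5 ∣ n. Any common multiple of 4 and 5 is a multiple of their lcm; here gcd(4, 5) = 1, so lcm(4, 5) = 4·5 = 20, so 20 ∣ n.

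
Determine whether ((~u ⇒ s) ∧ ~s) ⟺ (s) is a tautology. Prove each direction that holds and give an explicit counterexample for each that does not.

[⇒] This fails. Under s = F, u = T, the left side is true but the right side is false.

[⇐] This fails. Under s = T, u = F, the left side is false but the right side is true.

Neither implication holds.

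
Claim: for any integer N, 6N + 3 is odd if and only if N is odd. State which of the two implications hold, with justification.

Converse. Suppose N is odd. Since 6 is even, 6N is even for every N, so 6N + 3 has the same parity as 3, which is odd. Hence 6N + 3 is odd.

Forward direction. This fails: take N = 4. Then 6N + 3 = 27, which is odd, yet N = 4 is even, not odd.

(⇒) fails; (⇐) holds.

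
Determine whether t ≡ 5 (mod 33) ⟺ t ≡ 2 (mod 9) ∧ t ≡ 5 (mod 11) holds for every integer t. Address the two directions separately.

(⇒) fails; (⇐) holds.

Forward direction. This fails: t = 5 gives 5 ≡ 5 (mod 33) but 5 ≡ 5 (mod 9), so the conjunction on the right does not hold.

Converse. If t ≡ 2 (mod 9) and t ≡ 5 (mod 11), then by the Chinese remainder theorem t ≡ 38 (mod 99). Since 38 ≡ 5 (mod 33) and 33 ∣ 99, we get t ≡ 5 (mod 33).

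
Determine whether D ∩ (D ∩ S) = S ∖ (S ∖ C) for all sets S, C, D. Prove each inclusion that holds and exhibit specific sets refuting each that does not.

(⊆) This inclusion fails. Take S = {1}, C = ∅, D = {1}; then 1 ∈ D ∩ (D ∩ S) but 1 ∉ S ∖ (S ∖ C).

(⊇) This inclusion fails. Take S = {1}, C = {1}, D = ∅; then 1 ∈ S ∖ (S ∖ C) but 1 ∉ D ∩ (D ∩ S).

(⊆) fails and (⊇) fails.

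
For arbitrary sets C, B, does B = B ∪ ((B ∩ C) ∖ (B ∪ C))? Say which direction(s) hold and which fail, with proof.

Reverse inclusion. Let x ∈ B ∪ ((B ∩ C) ∖ (B ∪ C)). Then either x ∈ B and x ∉ C; or x ∈ C ∩ B. In each case x ∈ B, so B ∪ ((B ∩ C) ∖ (B ∪ C)) ⊆ B.

Forward inclusion. Let x ∈ B. Then either x ∈ B and x ∉ C; or x ∈ C ∩ B. In each case x ∈ B ∪ ((B ∩ C) ∖ (B ∪ C)), so B ⊆ B ∪ ((B ∩ C) ∖ (B ∪ C)).

Both inclusions hold; the sets are equal.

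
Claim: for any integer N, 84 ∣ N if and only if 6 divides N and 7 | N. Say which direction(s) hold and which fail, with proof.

The forward direction holds; the converse fails.

Forward direction. If 84 ∣ N, write N = 84q. Since 84 = 14·6, N = 6·(14q), so 6 ∣ N; and since 84 = 12·7, N = 7·(12q), so 7 ∣ N.

Converse. This fails: take N = 42. Both 6 ∣ 42 and 7 ∣ 42, yet 42 is not a multiple of 84 (since 42 = 0·84 + 42), so 84 ∤ 42.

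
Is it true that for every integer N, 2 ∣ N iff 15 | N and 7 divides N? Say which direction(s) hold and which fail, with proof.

Forward direction. This fails: take N = 2. Certainly 2 ∣ 2, but 15 ∤ 2.

Converse. This fails: take N = 105. Both 15 ∣ 105 and 7 ∣ 105, yet 105 is not a multiple of 2 (since 105 = 52·2 + 1), so 2 ∤ 105.

Neither direction holds.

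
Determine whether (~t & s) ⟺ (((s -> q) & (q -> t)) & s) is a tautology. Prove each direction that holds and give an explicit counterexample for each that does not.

(⇒) This fails. Under s = T, q = F, t = F, the left side is true but the right side is false.

(⇐) This fails. Under s = T, q = T, t = T, the left side is false but the right side is true.

Both directions fail.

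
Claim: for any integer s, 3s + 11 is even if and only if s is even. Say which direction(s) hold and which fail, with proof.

Forward direction. This fails: s = 5 gives 3s + 11 = 26, which is even, but 5 is odd, not even.

Converse. This also fails: s = 0 is even, but 3s + 11 = 11 is odd, not even.

Neither implication holds.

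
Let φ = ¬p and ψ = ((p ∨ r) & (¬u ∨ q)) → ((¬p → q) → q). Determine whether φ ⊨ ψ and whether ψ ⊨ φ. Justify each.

Only the forward implication holds.

(⟹) Assume the antecedent. If p is true, the antecedent cannot hold. If p is false, the consequent reduces to true regardless of the other variables. Either way the consequent holds.

(⟸) This fails. Under p = T, q = T, u = F, r = F, the left side is false but the right side is true.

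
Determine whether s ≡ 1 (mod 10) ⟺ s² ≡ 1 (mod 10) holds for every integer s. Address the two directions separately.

Not equivalent: only (⇒) holds.

(⟹) Suppose s ≡ 1 (mod 10). Write s = 10j + 1. Then (10j + 1)² = 100j² + 20j + 1 = 10(10j² + 2j) + 1, so s² ≡ 1 (mod 10).

(⟸) This fails: take s = 9. Then 9² = 81 ≡ 1 (mod 10), yet 9 ≡ 9 (mod 10), not 1.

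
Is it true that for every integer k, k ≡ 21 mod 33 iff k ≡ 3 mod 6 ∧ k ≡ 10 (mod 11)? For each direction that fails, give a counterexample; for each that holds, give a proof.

[⇒] This fails: k = 54 gives 54 ≡ 21 (mod 33) but 54 ≡ 0 (mod 6), so the conjunction on the right does not hold.

[⇐] Conversely, if k ≡ 3 (mod 6) and k ≡ 10 (mod 11), then by the Chinese remainder theorem k ≡ 21 (mod 66). Since 21 ≡ 21 (mod 33) and 33 ∣ 66, we get k ≡ 21 (mod 33).

Only the reverse direction holds.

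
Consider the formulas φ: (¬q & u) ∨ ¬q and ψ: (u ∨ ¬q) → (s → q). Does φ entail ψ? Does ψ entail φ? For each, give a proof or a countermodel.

(⇒) This fails. Under q = F, u = F, s = T, the left side is true but the right side is false.

(⇐) This fails. Under q = T, u = F, s = F, the left side is false but the right side is true.

Both directions fail.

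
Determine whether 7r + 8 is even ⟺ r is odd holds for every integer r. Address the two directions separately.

Forward direction. This fails: r = 2 gives 7r + 8 = 22, which is even, but 2 is even, not odd.

Converse. This also fails: r = 7 is odd, but 7r + 8 = 57 is odd, not even.

Both directions fail.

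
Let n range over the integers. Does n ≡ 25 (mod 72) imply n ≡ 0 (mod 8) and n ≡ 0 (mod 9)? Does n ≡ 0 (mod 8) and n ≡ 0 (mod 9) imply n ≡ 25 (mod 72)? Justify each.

Neither direction holds.

(→) This fails: n = 25 gives 25 ≡ 25 (mod 72) but 25 ≡ 1 (mod 8), so the conjunction on the right does not hold.

(←) This fails: n = 0 satisfies both congruences on the right (0 ≡ 0 mod 8 and 0 ≡ 0 mod 9) yet 0 ≡ 0 (mod 72), not 25.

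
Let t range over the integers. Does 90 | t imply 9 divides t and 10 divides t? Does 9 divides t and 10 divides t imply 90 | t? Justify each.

Equivalent; both directions hold.

(⟹) If 90 ∣ t, write t = 90q. Since 90 = 10·9, t = 9·(10q), so 9 ∣ t; and since 90 = 9·10, t = 10·(9q), so 10 ∣ t.

(⟸) Suppose 9 ∣ t and 10 ∣ t. Any common multiple of 9 and 10 is a multiple of their lcm; here gcd(9, 10) = 1, so lcm(9, 10) = 9·10 = 90, so 90 ∣ t.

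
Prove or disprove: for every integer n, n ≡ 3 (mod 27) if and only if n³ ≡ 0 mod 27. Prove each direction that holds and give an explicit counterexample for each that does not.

The forward direction holds; the converse fails.

(←) This fails: take n = 0. Then 0³ = 0 ≡ 0 (mod 27), yet 0 ≡ 0 (mod 27), not 3.

(→) Suppose n ≡ 3 (mod 27). Write n = 27j + 3. Then (27j + 3)³ = 19683j³ + 6561j² + 729j + 27 = 27(729j³ + 243j² + 27j + 1) + 0, so n³ ≡ 0 (mod 27).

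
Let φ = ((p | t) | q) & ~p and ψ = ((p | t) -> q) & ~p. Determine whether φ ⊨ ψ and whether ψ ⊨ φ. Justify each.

Forward direction. This fails. Under q = F, t = T, p = F, the left side is true but the right side is false.

Converse. This fails. Under q = F, t = F, p = F, the left side is false but the right side is true.

Neither implication holds.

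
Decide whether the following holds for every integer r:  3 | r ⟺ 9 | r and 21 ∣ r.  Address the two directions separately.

Only the reverse direction holds.

(⇐) Suppose 9 ∣ r and 21 ∣ r. Any common multiple of 9 and 21 is a multiple of their lcm; here lcm(9, 21) = 9·21/gcd(9, 21) = 189/3 = 63, so 63 ∣ r. Since 3 ∣ 63, it follows that 3 ∣ r.

(⇒) This fails: take r = 3. Certainly 3 ∣ 3, but 9 ∤ 3.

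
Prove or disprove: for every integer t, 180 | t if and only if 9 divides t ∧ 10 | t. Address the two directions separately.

(→) If 180 ∣ t, write t = 180q. Since 180 = 20·9, t = 9·(20q), so 9 ∣ t; and since 180 = 18·10, t = 10·(18q), so 10 ∣ t.

(←) This fails: take t = 90. Both 9 ∣ 90 and 10 ∣ 90, yet 90 is not a multiple of 180 (since 90 = 0·180 + 90), so 180 ∤ 90.

The forward direction holds; the converse fails.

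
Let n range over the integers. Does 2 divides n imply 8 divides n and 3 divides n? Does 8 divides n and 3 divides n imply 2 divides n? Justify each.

The forward direction fails; the converse holds.

(←) Suppose 8 ∣ n and 3 ∣ n. Any common multiple of 8 and 3 is a multiple of their lcm; here gcd(8, 3) = 1, so lcm(8, 3) = 8·3 = 24, so 24 ∣ n. Since 2 ∣ 24, it follows that 2 ∣ n.

(→) This fails: take n = 2. Certainly 2 ∣ 2, but 8 ∤ 2.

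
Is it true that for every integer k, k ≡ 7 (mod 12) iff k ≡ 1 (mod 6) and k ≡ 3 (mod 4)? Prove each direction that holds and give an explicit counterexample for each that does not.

(→) Suppose k ≡ 7 (mod 12); write k = 12j + 7. Since 6 ∣ 12, reducing mod 6 gives k ≡ 7 ≡ 1 (mod 6); since 4 ∣ 12, reducing mod 4 gives k ≡ 7 ≡ 3 (mod 4).

(←) Conversely, if k ≡ 1 (mod 6) and k ≡ 3 (mod 4), then by the Chinese remainder theorem k ≡ 7 (mod 12). This is exactly k ≡ 7 (mod 12).

The biconditional holds.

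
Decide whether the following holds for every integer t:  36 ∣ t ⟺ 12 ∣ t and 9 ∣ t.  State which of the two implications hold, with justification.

(⇒) If 36 ∣ t, write t = 36q. Since 36 = 3·12, t = 12·(3q), so 12 ∣ t; and since 36 = 4·9, t = 9·(4q), so 9 ∣ t.

(⇐) Suppose 12 ∣ t and 9 ∣ t. Any common multiple of 12 and 9 is a multiple of their lcm; here lcm(12, 9) = 12·9/gcd(12, 9) = 108/3 = 36, so 36 ∣ t.

Both implications hold.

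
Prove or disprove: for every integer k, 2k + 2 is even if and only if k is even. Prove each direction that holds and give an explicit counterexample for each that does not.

[⇒] This fails: take k = 1. Then 2k + 2 = 4, which is even, yet k = 1 is odd, not even.

[⇐] Suppose k is even. Since 2 is even, 2k is even for every k, so 2k + 2 has the same parity as 2, which is even. Hence 2k + 2 is even.

Only the converse holds.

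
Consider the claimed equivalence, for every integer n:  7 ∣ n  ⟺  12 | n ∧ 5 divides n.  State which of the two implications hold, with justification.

Neither direction holds.

(⇒) This fails: take n = 7. Certainly 7 ∣ 7, but 12 ∤ 7.

(⇐) This fails: take n = 60. Both 12 ∣ 60 and 5 ∣ 60, yet 60 is not a multiple of 7 (since 60 = 8·7 + 4), so 7 ∤ 60.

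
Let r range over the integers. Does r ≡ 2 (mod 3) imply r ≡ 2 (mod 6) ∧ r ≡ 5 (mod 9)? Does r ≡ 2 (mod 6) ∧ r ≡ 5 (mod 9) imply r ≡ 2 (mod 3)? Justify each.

Not equivalent: only (⇐) holds.

(→) This fails: r = 2 gives 2 ≡ 2 (mod 3) but 2 ≡ 2 (mod 9), so the conjunction on the right does not hold.

(←) Conversely, if r ≡ 2 (mod 6) and r ≡ 5 (mod 9), then by the Chinese remainder theorem r ≡ 14 (mod 18). Since 14 ≡ 2 (mod 3) and 3 ∣ 18, we get r ≡ 2 (mod 3).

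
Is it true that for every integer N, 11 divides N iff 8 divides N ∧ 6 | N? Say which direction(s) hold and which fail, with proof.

Neither direction holds.

(⟹) This fails: take N = 11. Certainly 11 ∣ 11, but 8 ∤ 11.

(⟸) This fails: take N = 24. Both 8 ∣ 24 and 6 ∣ 24, yet 24 is not a multiple of 11 (since 24 = 2·11 + 2), so 11 ∤ 24.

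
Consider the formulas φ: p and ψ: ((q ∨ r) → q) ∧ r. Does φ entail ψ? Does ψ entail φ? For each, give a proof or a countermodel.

Neither direction holds.

Forward direction. This fails. Under p = T, q = F, r = F, the left side is true but the right side is false.

Converse. This fails. Under p = F, q = T, r = T, the left side is false but the right side is true.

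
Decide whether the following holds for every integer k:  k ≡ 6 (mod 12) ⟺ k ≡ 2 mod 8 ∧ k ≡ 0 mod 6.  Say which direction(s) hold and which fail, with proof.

(⇒) fails; (⇐) holds.

(⇒) This fails: k = 6 gives 6 ≡ 6 (mod 12) but 6 ≡ 6 (mod 8), so the conjunction on the right does not hold.

(⇐) Conversely, if k ≡ 2 (mod 8) and k ≡ 0 (mod 6), then by the Chinese remainder theorem k ≡ 18 (mod 24). Since 18 ≡ 6 (mod 12) and 12 ∣ 24, we get k ≡ 6 (mod 12).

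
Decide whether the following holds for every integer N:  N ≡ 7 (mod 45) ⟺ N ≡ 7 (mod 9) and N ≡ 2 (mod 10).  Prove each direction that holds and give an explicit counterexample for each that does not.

Not equivalent: only (⇐) holds.

(→) This fails: N = 7 gives 7 ≡ 7 (mod 45) but 7 ≡ 7 (mod 10), so the conjunction on the right does not hold.

(←) Conversely, if N ≡ 7 (mod 9) and N ≡ 2 (mod 10), then by the Chinese remainder theorem N ≡ 52 (mod 90). Since 52 ≡ 7 (mod 45) and 45 ∣ 90, we get N ≡ 7 (mod 45).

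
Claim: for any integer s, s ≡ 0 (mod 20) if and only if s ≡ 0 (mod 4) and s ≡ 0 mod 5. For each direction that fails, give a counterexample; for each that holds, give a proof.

Both directions hold.

(⟹) Suppose s ≡ 0 (mod 20); write s = 20j + 0. Since 4 ∣ 20, reducing mod 4 gives s ≡ 0 (mod 4); since 5 ∣ 20, reducing mod 5 gives s ≡ 0 (mod 5).

(⟸) Conversely, if s ≡ 0 (mod 4) and s ≡ 0 (mod 5), then by the Chinese remainder theorem s ≡ 0 (mod 20). This is exactly s ≡ 0 (mod 20).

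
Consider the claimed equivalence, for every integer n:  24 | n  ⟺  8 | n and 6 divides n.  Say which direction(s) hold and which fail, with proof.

(⇒) If 24 ∣ n, write n = 24q. Since 24 = 3·8, n = 8·(3q), so 8 ∣ n; and since 24 = 4·6, n = 6·(4q), so 6 ∣ n.

(⇐) Suppose 8 ∣ n and 6 ∣ n. Any common multiple of 8 and 6 is a multiple of their lcm; here lcm(8, 6) = 8·6/gcd(8, 6) = 48/2 = 24, so 24 ∣ n.

Both implications hold.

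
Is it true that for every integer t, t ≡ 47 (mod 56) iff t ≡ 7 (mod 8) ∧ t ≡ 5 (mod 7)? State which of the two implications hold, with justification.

Equivalent; both directions hold.

(⇒) Suppose t ≡ 47 (mod 56); write t = 56j + 47. Since 8 ∣ 56, reducing mod 8 gives t ≡ 47 ≡ 7 (mod 8); since 7 ∣ 56, reducing mod 7 gives t ≡ 47 ≡ 5 (mod 7).

(⇐) Conversely, if t ≡ 7 (mod 8) and t ≡ 5 (mod 7), then by the Chinese remainder theorem t ≡ 47 (mod 56). This is exactly t ≡ 47 (mod 56).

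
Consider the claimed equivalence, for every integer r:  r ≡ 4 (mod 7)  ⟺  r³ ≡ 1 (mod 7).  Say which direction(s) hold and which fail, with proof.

Forward direction. Suppose r ≡ 4 (mod 7). Write r = 7j + 4. Then (7j + 4)³ = 343j³ + 588j² + 336j + 64 = 7(49j³ + 84j² + 48j + 9) + 1, so r³ ≡ 1 (mod 7).

Converse. This fails: take r = 1. Then 1³ = 1 ≡ 1 (mod 7), yet 1 ≡ 1 (mod 7), not 4.

Only the forward implication holds.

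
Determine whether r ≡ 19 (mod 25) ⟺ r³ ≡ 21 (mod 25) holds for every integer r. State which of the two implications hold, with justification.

[⇒] This fails: take r = 19. Then 19 ≡ 19 (mod 25), but 19³ = 6859 ≡ 9 (mod 25), not 21.

[⇐] This fails: take r = 16. Then 16³ = 4096 ≡ 21 (mod 25), yet 16 ≡ 16 (mod 25), not 19.

Both directions fail.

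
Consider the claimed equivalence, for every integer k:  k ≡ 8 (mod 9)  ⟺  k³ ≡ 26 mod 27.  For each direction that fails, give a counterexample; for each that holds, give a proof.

[⇒] Suppose k ≡ 8 (mod 9). Working modulo 27, k ∈ {8, 17, 26}; for each such r, r³ ≡ 26 (mod 27).

[⇐] Conversely, the residues r modulo 27 with r³ ≡ 26 (mod 27) are exactly {8, 17, 26}, and each is ≡ 8 (mod 9).

The biconditional holds.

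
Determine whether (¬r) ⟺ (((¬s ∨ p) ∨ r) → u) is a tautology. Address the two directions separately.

[⇒] This fails. Under r = F, s = F, u = F, p = F, the left side is true but the right side is false.

[⇐] This fails. Under r = T, s = F, u = T, p = F, the left side is false but the right side is true.

(⇒) fails and (⇐) fails.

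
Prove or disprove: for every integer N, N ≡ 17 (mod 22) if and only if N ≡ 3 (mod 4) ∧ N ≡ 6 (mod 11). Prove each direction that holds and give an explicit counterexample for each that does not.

(⟹) This fails: N = 17 gives 17 ≡ 17 (mod 22) but 17 ≡ 1 (mod 4), so the conjunction on the right does not hold.

(⟸) Conversely, if N ≡ 3 (mod 4) and N ≡ 6 (mod 11), then by the Chinese remainder theorem N ≡ 39 (mod 44). Since 39 ≡ 17 (mod 22) and 22 ∣ 44, we get N ≡ 17 (mod 22).

The forward direction fails; the converse holds.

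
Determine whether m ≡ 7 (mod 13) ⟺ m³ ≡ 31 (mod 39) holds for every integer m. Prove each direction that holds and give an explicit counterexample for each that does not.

(⇒) This fails: take m = 20. Then 20 ≡ 7 (mod 13), but 20³ = 8000 ≡ 5 (mod 39), not 31.

(⇐) This fails: take m = 34. Then 34³ = 39304 ≡ 31 (mod 39), yet 34 ≡ 8 (mod 13), not 7.

Neither implication holds.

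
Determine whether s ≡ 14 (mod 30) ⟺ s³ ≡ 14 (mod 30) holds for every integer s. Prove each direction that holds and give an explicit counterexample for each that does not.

Both directions hold; the statement is true.

(⟹) Suppose s ≡ 14 (mod 30). Write s = 30j + 14. Then (30j + 14)³ = 27000j³ + 37800j² + 17640j + 2744 = 30(900j³ + 1260j² + 588j + 91) + 14, so s³ ≡ 14 (mod 30).

(⟸) Conversely, suppose s³ ≡ 14 (mod 30). The only residue r in {0, …, 29} with r³ ≡ 14 (mod 30) is r = 14, so s ≡ 14 (mod 30).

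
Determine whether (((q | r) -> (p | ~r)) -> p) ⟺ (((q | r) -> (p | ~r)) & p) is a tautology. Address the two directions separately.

(⇒) fails; (⇐) holds.

(⟹) This fails. Under q = F, r = T, p = F, the left side is true but the right side is false.

(⟸) Assume the antecedent. If q is true, the antecedent forces (q = T, r = F, p = T) or (q = T, r = T, p = T), and ((q | r) -> (p | ~r)) -> p holds there. If q is false, the antecedent forces (q = F, r = F, p = T) or (q = F, r = T, p = T), and ((q | r) -> (p | ~r)) -> p holds there. Either way ((q | r) -> (p | ~r)) -> p holds.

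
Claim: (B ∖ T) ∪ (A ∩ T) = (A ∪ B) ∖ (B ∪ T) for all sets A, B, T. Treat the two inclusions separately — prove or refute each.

Both inclusions fail.

(⊆) This inclusion fails. Take A = ∅, B = {1}, T = ∅; then 1 ∈ (B ∖ T) ∪ (A ∩ T) but 1 ∉ (A ∪ B) ∖ (B ∪ T).

(⊇) This inclusion fails. Take A = {1}, B = ∅, T = ∅; then 1 ∈ (A ∪ B) ∖ (B ∪ T) but 1 ∉ (B ∖ T) ∪ (A ∩ T).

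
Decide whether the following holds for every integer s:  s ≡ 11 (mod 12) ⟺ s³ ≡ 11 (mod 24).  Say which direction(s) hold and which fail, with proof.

Converse. The residues r modulo 24 with r³ ≡ 11 (mod 24) are exactly {11}, and each is ≡ 11 (mod 12).

Forward direction. This fails: take s = 23. Then 23 ≡ 11 (mod 12), but 23³ = 12167 ≡ 23 (mod 24), not 11.

Only the reverse direction holds.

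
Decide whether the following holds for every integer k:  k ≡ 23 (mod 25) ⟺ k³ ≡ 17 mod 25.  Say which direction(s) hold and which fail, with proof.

Both implications hold.

Forward direction. Suppose k ≡ 23 (mod 25). Write k = 25j + 23. Then (25j + 23)³ = 15625j³ + 43125j² + 39675j + 12167 = 25(625j³ + 1725j² + 1587j + 486) + 17, so k³ ≡ 17 (mod 25).

Converse. Suppose k³ ≡ 17 (mod 25). The only residue r in {0, …, 24} with r³ ≡ 17 (mod 25) is r = 23, so k ≡ 23 (mod 25).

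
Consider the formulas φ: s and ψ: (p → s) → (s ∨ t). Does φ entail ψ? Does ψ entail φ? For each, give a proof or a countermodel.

The forward direction holds; the converse fails.

Converse. This fails. Under t = T, s = F, p = F, the left side is false but the right side is true.

Forward direction. Assume the antecedent. If t is true, (p → s) → (s ∨ t) reduces to true regardless of the other variables. If t is false, the antecedent forces (t = F, s = T, p = F) or (t = F, s = T, p = T), and (p → s) → (s ∨ t) holds there. Either way (p → s) → (s ∨ t) holds.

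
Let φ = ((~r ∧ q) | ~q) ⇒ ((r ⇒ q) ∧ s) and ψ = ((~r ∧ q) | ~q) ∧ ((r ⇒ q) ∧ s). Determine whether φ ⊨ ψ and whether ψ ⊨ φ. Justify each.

Converse. Assume the antecedent. If q is true, the antecedent forces (q = T, s = T, r = F), and the consequent holds there. If q is false, the antecedent forces (q = F, s = T, r = F), and the consequent holds there. Either way the consequent holds.

Forward direction. This fails. Under q = T, s = F, r = T, the left side is true but the right side is false.

(⇒) fails; (⇐) holds.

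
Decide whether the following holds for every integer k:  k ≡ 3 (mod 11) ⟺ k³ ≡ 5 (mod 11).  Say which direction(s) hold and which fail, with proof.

The biconditional holds.

(⟹) Suppose k ≡ 3 (mod 11). Write k = 11j + 3. Then (11j + 3)³ = 1331j³ + 1089j² + 297j + 27 = 11(121j³ + 99j² + 27j + 2) + 5, so k³ ≡ 5 (mod 11).

(⟸) For the converse, argue contrapositively. If k ≢ 3 (mod 11), then k is congruent to one of 0, 1, 2, 4, 5, 6, 7, 8, 9, 10 modulo 11, and these give k³ ≡ 0, 1, 8, 9, 4, 7, 2, 6, 3, 10 respectively — never 5.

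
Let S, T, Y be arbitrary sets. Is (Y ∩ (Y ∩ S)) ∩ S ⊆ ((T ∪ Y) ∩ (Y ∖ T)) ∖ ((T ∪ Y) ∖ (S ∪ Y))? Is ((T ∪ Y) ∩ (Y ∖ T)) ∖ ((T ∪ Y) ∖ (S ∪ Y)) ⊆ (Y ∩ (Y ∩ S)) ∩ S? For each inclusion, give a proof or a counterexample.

(⊆) fails and (⊇) fails.

(⟹) This inclusion fails. Take S = {1}, T = {1}, Y = {1}; then 1 ∈ (Y ∩ (Y ∩ S)) ∩ S but 1 ∉ ((T ∪ Y) ∩ (Y ∖ T)) ∖ ((T ∪ Y) ∖ (S ∪ Y)).

(⟸) This inclusion fails. Take S = ∅, T = ∅, Y = {1}; then 1 ∈ ((T ∪ Y) ∩ (Y ∖ T)) ∖ ((T ∪ Y) ∖ (S ∪ Y)) but 1 ∉ (Y ∩ (Y ∩ S)) ∩ S.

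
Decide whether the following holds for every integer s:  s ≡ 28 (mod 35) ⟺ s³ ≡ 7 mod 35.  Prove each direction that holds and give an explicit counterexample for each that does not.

(⇒) Suppose s ≡ 28 (mod 35). Write s = 35j + 28. Then (35j + 28)³ = 42875j³ + 102900j² + 82320j + 21952 = 35(1225j³ + 2940j² + 2352j + 627) + 7, so s³ ≡ 7 (mod 35).

(⇐) Conversely, suppose s³ ≡ 7 (mod 35). The only residue r in {0, …, 34} with r³ ≡ 7 (mod 35) is r = 28, so s ≡ 28 (mod 35).

Equivalent; both directions hold.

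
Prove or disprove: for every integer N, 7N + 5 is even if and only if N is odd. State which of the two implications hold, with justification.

Both implications hold.

Forward direction. Suppose 7N + 5 is even. Since 7 is odd, 7N and N have the same parity, so 7N + 5 ≡ N + 5 (mod 2). As 5 is odd, 7N + 5 is even exactly when N is odd. Thus N is odd.

Converse. Suppose N is odd; write N = 2j + 1. Then 7N + 5 = 7·(2j + 1) + 5 = 2·7j + 12, which is even.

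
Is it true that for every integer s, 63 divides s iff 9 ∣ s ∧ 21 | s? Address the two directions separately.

(→) If 63 ∣ s, write s = 63q. Since 63 = 7·9, s = 9·(7q), so 9 ∣ s; and since 63 = 3·21, s = 21·(3q), so 21 ∣ s.

(←) Suppose 9 ∣ s and 21 ∣ s. Any common multiple of 9 and 21 is a multiple of their lcm; here lcm(9, 21) = 9·21/gcd(9, 21) = 189/3 = 63, so 63 ∣ s.

Both directions hold; the statement is true.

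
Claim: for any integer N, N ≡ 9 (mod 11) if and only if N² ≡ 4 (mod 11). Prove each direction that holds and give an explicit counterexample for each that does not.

(⇒) holds; (⇐) fails.

(⇐) This fails: take N = 2. Then 2² = 4 ≡ 4 (mod 11), yet 2 ≡ 2 (mod 11), not 9.

(⇒) Suppose N ≡ 9 (mod 11). Write N = 11j + 9. Then (11j + 9)² = 121j² + 198j + 81 = 11(11j² + 18j + 7) + 4, so N² ≡ 4 (mod 11).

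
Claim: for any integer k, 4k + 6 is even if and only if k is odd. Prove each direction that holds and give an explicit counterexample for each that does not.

Converse. Suppose k is odd. Since 4 is even, 4k is even for every k, so 4k + 6 has the same parity as 6, which is even. Hence 4k + 6 is even.

Forward direction. This fails: take k = 2. Then 4k + 6 = 14, which is even, yet k = 2 is even, not odd.

(⇒) fails; (⇐) holds.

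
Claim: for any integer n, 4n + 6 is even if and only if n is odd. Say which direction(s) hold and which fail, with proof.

Only the reverse direction holds.

[⇒] This fails: take n = 4. Then 4n + 6 = 22, which is even, yet n = 4 is even, not odd.

[⇐] Suppose n is odd. Since 4 is even, 4n is even for every n, so 4n + 6 has the same parity as 6, which is even. Hence 4n + 6 is even.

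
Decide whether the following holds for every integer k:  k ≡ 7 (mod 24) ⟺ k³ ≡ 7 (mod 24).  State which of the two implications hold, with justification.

Converse. Suppose k³ ≡ 7 (mod 24). The only residue r in {0, …, 23} with r³ ≡ 7 (mod 24) is r = 7, so k ≡ 7 (mod 24).

Forward direction. Suppose k ≡ 7 (mod 24). Write k = 24j + 7. Then (24j + 7)³ = 13824j³ + 12096j² + 3528j + 343 = 24(576j³ + 504j² + 147j + 14) + 7, so k³ ≡ 7 (mod 24).

The biconditional holds.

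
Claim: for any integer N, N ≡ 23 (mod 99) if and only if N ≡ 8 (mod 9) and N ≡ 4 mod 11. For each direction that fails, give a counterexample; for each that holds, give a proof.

(⟹) This fails: N = 23 gives 23 ≡ 23 (mod 99) but 23 ≡ 5 (mod 9), so the conjunction on the right does not hold.

(⟸) This fails: N = 26 satisfies both congruences on the right (26 ≡ 8 mod 9 and 26 ≡ 4 mod 11) yet 26 ≡ 26 (mod 99), not 23.

Neither direction holds.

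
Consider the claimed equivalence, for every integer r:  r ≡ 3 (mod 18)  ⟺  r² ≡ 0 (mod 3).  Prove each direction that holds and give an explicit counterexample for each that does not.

(⇒) holds; (⇐) fails.

(⇒) Suppose r ≡ 3 (mod 18). Then r² ≡ 3² = 9 (mod 18), and since 3 ∣ 18, also r² ≡ 0 (mod 3).

(⇐) This fails: take r = 0. Then 0² = 0 ≡ 0 (mod 3), yet 0 ≡ 0 (mod 18), not 3.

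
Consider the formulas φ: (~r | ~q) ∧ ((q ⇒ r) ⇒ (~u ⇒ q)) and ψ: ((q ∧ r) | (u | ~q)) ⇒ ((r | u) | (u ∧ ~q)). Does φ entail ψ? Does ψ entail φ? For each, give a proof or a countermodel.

The forward direction holds; the converse fails.

[⇒] Assume the antecedent. If u is true, the consequent reduces to true regardless of the other variables. If u is false, the antecedent forces (u = F, q = T, r = F), and the consequent holds there. Either way the consequent holds.

[⇐] This fails. Under u = F, q = F, r = T, the left side is false but the right side is true.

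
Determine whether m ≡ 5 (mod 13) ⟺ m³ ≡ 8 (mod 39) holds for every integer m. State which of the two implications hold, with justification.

(⇒) This fails: take m = 18. Then 18 ≡ 5 (mod 13), but 18³ = 5832 ≡ 21 (mod 39), not 8.

(⇐) This fails: take m = 2. Then 2³ = 8 ≡ 8 (mod 39), yet 2 ≡ 2 (mod 13), not 5.

Neither implication holds.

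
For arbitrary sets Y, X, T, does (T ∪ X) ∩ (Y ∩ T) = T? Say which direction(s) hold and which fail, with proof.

(⊇) This inclusion fails. Take Y = ∅, X = ∅, T = {1}; then 1 ∈ T but 1 ∉ (T ∪ X) ∩ (Y ∩ T).

(⊆) Let x ∈ (T ∪ X) ∩ (Y ∩ T). Then either x ∈ Y ∩ T and x ∉ X; or x ∈ Y ∩ X ∩ T. In each case x ∈ T, so (T ∪ X) ∩ (Y ∩ T) ⊆ T.

Only the forward inclusion holds.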